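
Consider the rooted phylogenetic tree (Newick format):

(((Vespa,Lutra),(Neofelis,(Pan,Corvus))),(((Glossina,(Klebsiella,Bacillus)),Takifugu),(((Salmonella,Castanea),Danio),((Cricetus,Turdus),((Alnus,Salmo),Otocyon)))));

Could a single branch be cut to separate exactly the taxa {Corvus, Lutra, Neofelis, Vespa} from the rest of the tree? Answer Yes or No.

The MRCA of the listed taxa subtends ((Vespa,Lutra),(Neofelis,(Pan,Corvus))).
That clade also contains Pan, which is not in the proposed group, so the group is not monophyletic.

No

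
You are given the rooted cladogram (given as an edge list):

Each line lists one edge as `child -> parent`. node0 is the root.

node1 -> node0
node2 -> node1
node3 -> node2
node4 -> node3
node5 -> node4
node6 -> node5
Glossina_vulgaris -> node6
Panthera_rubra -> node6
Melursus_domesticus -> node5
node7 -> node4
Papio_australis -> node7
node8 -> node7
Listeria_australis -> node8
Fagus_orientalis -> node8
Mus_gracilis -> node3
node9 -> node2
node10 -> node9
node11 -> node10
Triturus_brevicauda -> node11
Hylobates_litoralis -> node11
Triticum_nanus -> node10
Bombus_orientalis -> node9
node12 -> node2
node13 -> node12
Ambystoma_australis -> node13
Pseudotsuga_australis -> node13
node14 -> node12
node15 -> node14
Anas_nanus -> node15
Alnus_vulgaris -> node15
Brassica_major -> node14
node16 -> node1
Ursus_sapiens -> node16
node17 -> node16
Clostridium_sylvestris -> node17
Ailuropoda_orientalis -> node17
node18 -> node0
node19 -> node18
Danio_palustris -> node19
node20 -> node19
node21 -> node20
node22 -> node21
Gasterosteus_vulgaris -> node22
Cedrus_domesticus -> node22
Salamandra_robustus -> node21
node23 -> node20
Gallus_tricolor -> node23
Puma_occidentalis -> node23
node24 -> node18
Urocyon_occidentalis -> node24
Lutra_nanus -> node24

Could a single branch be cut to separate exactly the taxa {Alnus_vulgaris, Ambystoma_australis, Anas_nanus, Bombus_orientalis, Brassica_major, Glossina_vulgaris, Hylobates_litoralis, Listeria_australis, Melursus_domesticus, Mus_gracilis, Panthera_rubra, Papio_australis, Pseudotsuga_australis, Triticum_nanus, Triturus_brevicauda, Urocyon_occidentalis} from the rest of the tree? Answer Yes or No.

No

The MRCA of the listed taxa is the root, so the smallest clade containing them is the whole tree.
That clade also contains Ailuropoda_orientalis, Cedrus_domesticus, Clostridium_sylvestris, Danio_palustris, Fagus_orientalis, Gallus_tricolor, Gasterosteus_vulgaris, Lutra_nanus, Puma_occidentalis, Salamandra_robustus, Ursus_sapiens, which are not in the proposed group, so the group is not monophyletic.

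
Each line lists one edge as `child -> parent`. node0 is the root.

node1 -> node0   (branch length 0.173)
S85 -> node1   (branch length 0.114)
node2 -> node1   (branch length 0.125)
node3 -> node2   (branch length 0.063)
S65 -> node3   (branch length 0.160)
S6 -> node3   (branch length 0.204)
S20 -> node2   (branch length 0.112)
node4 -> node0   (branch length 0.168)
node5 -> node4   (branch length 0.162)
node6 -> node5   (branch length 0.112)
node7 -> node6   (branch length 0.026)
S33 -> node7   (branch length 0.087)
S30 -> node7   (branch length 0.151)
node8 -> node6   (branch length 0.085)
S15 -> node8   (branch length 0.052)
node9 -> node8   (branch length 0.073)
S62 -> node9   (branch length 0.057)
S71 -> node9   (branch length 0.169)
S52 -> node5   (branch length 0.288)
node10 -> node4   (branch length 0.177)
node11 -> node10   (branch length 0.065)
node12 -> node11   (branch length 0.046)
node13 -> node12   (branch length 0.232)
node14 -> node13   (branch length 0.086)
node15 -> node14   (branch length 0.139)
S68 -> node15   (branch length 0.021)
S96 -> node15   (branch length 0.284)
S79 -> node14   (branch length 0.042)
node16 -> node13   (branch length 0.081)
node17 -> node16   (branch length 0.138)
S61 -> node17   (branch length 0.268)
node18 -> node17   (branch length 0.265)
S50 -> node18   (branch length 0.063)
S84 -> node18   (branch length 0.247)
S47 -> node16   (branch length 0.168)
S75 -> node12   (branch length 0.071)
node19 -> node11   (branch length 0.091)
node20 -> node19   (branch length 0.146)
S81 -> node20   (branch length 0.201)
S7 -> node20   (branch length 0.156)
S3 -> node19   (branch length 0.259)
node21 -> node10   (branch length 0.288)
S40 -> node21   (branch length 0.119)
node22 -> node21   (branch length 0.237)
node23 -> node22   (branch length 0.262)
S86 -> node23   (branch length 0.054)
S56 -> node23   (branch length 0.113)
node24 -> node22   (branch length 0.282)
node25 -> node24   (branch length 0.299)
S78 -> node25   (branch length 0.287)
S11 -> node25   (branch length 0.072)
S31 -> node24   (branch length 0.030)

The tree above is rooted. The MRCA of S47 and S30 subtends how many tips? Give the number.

23

The MRCA of S47 and S30 is the node subtending ((((S33,S30),(S15,(S62,S71))),S52),((((((S68,S96),S79),((S61,(S50,S84)),S47)),S75),((S81,S7),S3)),(S40,((S86,S56),((S78,S11),S31))))).
That clade contains 23 terminal taxa: S11, S15, S3, S30, S31, S33, S40, S47, S50, S52, S56, S61, S62, S68, S7, S71, S75, S78, S79, S81, S84, S86, S96.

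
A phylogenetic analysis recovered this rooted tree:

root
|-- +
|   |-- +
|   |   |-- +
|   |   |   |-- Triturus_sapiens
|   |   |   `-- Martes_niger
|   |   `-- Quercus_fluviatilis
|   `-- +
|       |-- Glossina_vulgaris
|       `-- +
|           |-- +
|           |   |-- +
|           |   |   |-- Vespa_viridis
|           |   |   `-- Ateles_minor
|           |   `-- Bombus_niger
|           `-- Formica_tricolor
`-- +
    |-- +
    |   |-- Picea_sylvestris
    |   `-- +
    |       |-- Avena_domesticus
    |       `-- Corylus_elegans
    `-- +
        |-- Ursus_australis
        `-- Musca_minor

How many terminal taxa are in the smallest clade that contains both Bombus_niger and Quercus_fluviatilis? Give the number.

The MRCA of Bombus_niger and Quercus_fluviatilis is the node subtending (((Triturus_sapiens,Martes_niger),Quercus_fluviatilis),(Glossina_vulgaris,(((Vespa_viridis,Ateles_minor),Bombus_niger),Formica_tricolor))).
That clade contains 8 terminal taxa: Ateles_minor, Bombus_niger, Formica_tricolor, Glossina_vulgaris, Martes_niger, Quercus_fluviatilis, Triturus_sapiens, Vespa_viridis.

8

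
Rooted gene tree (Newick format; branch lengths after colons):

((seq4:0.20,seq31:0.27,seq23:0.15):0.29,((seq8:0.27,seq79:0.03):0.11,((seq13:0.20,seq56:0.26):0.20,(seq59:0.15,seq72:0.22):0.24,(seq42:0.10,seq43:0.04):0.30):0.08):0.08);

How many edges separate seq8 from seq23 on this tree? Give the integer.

5

The MRCA of seq8 and seq23 is the root of the tree.
From seq8 up to that node: 3 branches. From seq23 up to the same node: 2 branches. Total: 3 + 2 = 5.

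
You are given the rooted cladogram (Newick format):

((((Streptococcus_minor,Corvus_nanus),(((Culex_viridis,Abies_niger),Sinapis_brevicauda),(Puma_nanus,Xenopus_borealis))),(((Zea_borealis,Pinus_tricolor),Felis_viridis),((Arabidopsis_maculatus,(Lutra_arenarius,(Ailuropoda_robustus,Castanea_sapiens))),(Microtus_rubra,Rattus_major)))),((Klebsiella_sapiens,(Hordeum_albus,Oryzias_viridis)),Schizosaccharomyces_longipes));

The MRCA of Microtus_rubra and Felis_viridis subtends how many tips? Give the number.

The MRCA of Microtus_rubra and Felis_viridis is the node subtending (((Zea_borealis,Pinus_tricolor),Felis_viridis),((Arabidopsis_maculatus,(Lutra_arenarius,(Ailuropoda_robustus,Castanea_sapiens))),(Microtus_rubra,Rattus_major))).
That clade contains 9 terminal taxa: Ailuropoda_robustus, Arabidopsis_maculatus, Castanea_sapiens, Felis_viridis, Lutra_arenarius, Microtus_rubra, Pinus_tricolor, Rattus_major, Zea_borealis.

9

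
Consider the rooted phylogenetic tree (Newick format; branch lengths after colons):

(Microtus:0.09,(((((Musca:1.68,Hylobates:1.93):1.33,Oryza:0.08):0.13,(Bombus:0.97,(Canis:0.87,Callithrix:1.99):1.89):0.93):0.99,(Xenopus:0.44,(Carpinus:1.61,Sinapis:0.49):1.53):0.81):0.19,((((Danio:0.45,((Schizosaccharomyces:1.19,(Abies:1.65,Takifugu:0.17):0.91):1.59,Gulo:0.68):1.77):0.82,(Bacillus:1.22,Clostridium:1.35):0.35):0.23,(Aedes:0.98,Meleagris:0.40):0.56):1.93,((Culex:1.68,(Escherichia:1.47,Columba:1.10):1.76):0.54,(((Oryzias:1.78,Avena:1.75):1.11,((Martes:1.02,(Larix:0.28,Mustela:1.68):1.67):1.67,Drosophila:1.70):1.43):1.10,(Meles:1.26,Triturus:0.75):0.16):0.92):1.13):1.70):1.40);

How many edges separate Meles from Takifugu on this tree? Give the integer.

11

The MRCA of Meles and Takifugu is the node subtending ((((Danio,((Schizosaccharomyces,(Abies,Takifugu)),Gulo)),(Bacillus,Clostridium)),(Aedes,Meleagris)),((Culex,(Escherichia,Columba)),(((Oryzias,Avena),((Martes,(Larix,Mustela)),Drosophila)),(Meles,Triturus)))).
From Meles up to that node: 4 branches. From Takifugu up to the same node: 7 branches. Total: 4 + 7 = 11.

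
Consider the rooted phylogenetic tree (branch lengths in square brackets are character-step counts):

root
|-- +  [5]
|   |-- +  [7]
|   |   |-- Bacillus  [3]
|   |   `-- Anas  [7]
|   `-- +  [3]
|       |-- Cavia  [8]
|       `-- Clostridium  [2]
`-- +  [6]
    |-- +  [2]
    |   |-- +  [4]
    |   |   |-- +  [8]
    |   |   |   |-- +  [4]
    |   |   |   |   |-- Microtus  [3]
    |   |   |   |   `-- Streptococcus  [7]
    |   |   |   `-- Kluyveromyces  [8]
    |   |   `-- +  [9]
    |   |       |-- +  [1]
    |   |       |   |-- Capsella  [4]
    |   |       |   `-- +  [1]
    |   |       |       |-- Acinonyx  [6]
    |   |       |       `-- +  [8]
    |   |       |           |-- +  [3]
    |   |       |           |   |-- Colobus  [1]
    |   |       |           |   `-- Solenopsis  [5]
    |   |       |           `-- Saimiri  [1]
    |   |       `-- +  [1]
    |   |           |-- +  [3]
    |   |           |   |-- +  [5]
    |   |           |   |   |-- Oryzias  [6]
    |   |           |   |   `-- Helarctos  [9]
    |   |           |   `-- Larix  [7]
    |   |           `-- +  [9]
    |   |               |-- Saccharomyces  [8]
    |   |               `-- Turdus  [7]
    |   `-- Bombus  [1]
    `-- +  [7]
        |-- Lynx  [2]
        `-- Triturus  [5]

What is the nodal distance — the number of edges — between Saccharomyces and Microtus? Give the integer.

7

The MRCA of Saccharomyces and Microtus is the node subtending (((Microtus,Streptococcus),Kluyveromyces),((Capsella,(Acinonyx,((Colobus,Solenopsis),Saimiri))),(((Oryzias,Helarctos),Larix),(Saccharomyces,Turdus)))).
From Saccharomyces up to that node: 4 branches. From Microtus up to the same node: 3 branches. Total: 4 + 3 = 7.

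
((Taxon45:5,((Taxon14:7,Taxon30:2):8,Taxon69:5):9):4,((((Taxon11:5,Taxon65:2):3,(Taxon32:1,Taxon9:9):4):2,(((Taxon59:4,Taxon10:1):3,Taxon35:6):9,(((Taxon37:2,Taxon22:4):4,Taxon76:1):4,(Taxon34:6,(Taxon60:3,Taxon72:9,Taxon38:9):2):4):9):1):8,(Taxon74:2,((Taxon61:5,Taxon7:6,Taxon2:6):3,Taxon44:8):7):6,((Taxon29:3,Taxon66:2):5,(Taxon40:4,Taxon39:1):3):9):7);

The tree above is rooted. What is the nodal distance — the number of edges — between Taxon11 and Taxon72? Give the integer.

8

The MRCA of Taxon11 and Taxon72 is the node subtending (((Taxon11,Taxon65),(Taxon32,Taxon9)),(((Taxon59,Taxon10),Taxon35),(((Taxon37,Taxon22),Taxon76),(Taxon34,(Taxon60,Taxon72,Taxon38))))).
From Taxon11 up to that node: 3 branches. From Taxon72 up to the same node: 5 branches. Total: 3 + 5 = 8.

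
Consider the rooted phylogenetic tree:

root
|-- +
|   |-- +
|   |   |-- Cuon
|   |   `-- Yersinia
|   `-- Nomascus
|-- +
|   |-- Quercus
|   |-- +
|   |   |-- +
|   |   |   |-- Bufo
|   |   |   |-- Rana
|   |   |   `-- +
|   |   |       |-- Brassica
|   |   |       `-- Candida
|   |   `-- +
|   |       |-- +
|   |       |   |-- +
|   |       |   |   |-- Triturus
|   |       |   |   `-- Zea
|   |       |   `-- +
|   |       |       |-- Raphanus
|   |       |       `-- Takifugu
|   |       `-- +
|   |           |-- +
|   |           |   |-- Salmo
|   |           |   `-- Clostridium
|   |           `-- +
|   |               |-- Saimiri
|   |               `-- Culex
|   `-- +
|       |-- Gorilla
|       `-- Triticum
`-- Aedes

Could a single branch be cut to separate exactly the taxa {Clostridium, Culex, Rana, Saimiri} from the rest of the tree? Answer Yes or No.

The MRCA of the listed taxa subtends ((Bufo,Rana,(Brassica,Candida)),(((Triturus,Zea),(Raphanus,Takifugu)),((Salmo,Clostridium),(Saimiri,Culex)))).
That clade also contains Brassica, Bufo, Candida, Raphanus, Salmo, Takifugu, Triturus, Zea, which are not in the proposed group, so the group is not monophyletic.

No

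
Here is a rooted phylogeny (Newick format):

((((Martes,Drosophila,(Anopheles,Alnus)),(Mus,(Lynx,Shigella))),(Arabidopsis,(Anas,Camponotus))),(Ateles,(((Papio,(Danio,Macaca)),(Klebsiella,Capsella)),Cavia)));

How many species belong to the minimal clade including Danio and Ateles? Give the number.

The MRCA of Danio and Ateles is the node subtending (Ateles,(((Papio,(Danio,Macaca)),(Klebsiella,Capsella)),Cavia)).
That clade contains 7 terminal taxa: Ateles, Capsella, Cavia, Danio, Klebsiella, Macaca, Papio.

7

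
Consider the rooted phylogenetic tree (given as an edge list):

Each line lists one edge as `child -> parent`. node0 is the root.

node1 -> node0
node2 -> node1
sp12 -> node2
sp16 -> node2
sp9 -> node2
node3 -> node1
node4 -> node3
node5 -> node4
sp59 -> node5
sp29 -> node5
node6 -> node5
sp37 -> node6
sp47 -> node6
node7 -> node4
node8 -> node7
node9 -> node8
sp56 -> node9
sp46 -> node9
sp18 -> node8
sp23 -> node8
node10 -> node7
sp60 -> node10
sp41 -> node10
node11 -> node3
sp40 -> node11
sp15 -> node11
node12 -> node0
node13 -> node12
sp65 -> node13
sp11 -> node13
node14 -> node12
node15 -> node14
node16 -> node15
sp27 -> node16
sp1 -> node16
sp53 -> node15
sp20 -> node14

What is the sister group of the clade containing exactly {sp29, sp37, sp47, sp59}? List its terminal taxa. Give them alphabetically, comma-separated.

sp18, sp23, sp41, sp46, sp56, sp60

The clade containing exactly {sp29, sp37, sp47, sp59} attaches to the tree at the node subtending ((sp59,sp29,(sp37,sp47)),(((sp56,sp46),sp18,sp23),(sp60,sp41))).
The other lineage descending from that same node — the sister group — is (((sp56,sp46),sp18,sp23),(sp60,sp41)); its 6 tips in alphabetical order are the answer.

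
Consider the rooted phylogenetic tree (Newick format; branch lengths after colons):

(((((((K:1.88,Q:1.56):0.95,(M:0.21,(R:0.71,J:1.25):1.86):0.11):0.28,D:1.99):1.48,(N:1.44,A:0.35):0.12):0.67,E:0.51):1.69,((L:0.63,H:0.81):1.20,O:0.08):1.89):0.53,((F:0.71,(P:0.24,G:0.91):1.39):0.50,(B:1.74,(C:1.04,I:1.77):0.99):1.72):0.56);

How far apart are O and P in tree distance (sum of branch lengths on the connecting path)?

5.19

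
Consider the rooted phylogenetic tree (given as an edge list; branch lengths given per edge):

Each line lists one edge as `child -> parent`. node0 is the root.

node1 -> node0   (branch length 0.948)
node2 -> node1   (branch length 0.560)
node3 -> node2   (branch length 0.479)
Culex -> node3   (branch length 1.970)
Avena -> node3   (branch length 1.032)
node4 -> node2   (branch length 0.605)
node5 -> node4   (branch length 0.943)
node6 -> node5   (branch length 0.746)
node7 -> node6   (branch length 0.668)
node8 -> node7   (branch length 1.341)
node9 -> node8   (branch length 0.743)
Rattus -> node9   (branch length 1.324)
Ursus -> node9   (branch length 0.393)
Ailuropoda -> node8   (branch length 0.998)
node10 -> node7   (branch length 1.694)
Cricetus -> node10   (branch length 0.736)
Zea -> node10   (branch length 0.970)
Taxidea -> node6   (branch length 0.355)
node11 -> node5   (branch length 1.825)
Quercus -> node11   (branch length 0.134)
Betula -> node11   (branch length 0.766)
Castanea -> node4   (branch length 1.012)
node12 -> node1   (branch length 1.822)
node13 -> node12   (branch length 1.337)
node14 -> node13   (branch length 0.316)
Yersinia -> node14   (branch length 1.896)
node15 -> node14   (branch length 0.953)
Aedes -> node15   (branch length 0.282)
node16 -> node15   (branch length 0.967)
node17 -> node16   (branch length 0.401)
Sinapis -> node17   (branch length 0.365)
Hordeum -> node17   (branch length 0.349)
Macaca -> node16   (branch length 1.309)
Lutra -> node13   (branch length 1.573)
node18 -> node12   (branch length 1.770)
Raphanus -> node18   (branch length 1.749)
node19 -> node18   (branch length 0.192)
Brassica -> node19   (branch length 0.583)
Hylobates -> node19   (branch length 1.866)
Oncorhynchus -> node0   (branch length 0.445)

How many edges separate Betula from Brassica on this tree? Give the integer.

9

The MRCA of Betula and Brassica is the node subtending (((Culex,Avena),((((((Rattus,Ursus),Ailuropoda),(Cricetus,Zea)),Taxidea),(Quercus,Betula)),Castanea)),(((Yersinia,(Aedes,((Sinapis,Hordeum),Macaca))),Lutra),(Raphanus,(Brassica,Hylobates)))).
From Betula up to that node: 5 branches. From Brassica up to the same node: 4 branches. Total: 5 + 4 = 9.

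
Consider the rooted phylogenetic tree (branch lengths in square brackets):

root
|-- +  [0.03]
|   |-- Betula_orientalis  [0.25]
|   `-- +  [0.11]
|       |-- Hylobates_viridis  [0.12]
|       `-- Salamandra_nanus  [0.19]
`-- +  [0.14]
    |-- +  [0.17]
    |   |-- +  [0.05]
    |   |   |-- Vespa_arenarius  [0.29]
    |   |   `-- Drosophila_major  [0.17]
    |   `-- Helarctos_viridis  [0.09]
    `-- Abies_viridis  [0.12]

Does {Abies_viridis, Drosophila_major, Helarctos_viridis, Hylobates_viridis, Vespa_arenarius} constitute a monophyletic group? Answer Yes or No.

No

The MRCA of the listed taxa is the root, so the smallest clade containing them is the whole tree.
That clade also contains Betula_orientalis, Salamandra_nanus, which are not in the proposed group, so the group is not monophyletic.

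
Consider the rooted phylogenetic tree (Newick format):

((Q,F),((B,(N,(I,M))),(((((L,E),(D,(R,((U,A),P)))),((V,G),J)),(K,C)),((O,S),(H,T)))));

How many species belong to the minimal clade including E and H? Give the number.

The MRCA of E and H is the node subtending (((((L,E),(D,(R,((U,A),P)))),((V,G),J)),(K,C)),((O,S),(H,T))).
That clade contains 16 terminal taxa: A, C, D, E, G, H, J, K, L, O, P, R, S, T, U, V.

16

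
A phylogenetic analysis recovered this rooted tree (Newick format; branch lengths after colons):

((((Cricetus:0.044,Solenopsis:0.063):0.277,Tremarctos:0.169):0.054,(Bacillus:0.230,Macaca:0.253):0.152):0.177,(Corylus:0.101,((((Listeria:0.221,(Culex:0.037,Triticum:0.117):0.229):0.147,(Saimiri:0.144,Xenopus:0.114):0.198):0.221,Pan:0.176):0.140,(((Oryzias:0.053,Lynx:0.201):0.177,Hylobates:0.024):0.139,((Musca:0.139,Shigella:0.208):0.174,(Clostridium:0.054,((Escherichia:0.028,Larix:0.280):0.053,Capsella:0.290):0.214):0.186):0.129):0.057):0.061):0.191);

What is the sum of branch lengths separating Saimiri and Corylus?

0.865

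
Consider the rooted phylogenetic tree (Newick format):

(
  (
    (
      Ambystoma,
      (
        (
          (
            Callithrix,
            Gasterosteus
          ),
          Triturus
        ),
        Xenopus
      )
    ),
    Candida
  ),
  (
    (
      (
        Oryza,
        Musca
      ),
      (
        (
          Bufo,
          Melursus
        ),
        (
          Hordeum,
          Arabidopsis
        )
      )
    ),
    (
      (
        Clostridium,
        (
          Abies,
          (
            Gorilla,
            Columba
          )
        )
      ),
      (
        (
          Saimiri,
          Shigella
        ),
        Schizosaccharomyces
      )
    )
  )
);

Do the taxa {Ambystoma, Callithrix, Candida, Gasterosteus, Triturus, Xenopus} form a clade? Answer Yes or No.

The most recent common ancestor of these taxa subtends ((Ambystoma,(((Callithrix,Gasterosteus),Triturus),Xenopus)),Candida).
That clade has exactly 6 tips — every listed taxon and nothing else — so the group is monophyletic.

Yes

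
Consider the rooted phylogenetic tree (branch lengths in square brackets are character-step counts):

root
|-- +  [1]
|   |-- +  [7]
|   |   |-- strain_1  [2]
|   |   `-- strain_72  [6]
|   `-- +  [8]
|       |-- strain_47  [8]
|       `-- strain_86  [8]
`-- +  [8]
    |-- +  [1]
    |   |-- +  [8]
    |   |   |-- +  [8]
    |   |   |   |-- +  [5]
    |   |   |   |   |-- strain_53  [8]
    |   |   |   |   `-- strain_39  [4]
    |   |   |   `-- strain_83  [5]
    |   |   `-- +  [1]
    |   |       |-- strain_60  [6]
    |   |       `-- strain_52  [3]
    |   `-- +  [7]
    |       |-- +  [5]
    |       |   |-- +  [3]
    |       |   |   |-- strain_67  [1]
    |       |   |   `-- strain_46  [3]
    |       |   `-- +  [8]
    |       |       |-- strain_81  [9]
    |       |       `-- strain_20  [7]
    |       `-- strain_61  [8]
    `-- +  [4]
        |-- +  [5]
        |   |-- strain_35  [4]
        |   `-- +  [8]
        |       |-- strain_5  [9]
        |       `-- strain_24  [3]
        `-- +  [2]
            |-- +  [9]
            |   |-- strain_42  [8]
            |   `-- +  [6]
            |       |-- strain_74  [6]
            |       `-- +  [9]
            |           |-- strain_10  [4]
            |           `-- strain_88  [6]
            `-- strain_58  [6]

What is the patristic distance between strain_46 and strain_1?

The path runs strain_46 → … → MRCA → … → strain_1; the MRCA is the root of the tree.
Branch lengths along that path: 3 + 3 + 5 + 7 + 1 + 8 + 1 + 7 + 2 = 37.

37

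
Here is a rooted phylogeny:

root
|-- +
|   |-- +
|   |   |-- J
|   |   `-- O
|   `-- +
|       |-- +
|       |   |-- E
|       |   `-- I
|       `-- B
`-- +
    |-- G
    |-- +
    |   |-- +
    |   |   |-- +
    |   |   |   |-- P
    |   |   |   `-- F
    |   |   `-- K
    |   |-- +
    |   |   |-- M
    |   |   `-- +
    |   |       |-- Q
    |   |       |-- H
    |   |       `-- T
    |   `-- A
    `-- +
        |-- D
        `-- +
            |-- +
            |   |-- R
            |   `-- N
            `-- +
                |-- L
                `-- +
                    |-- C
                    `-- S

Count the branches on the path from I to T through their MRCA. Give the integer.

9

The MRCA of I and T is the root of the tree.
From I up to that node: 4 branches. From T up to the same node: 5 branches. Total: 4 + 5 = 9.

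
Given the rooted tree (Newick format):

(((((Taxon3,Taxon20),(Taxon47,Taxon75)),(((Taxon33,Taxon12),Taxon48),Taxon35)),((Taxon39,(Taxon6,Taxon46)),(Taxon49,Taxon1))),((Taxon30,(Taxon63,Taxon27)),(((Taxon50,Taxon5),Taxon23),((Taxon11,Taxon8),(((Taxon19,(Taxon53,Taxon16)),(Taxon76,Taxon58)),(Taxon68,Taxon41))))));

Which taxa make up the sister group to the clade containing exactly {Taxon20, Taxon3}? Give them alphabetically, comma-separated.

Taxon47, Taxon75

The clade containing exactly {Taxon20, Taxon3} attaches to the tree at the node subtending ((Taxon3,Taxon20),(Taxon47,Taxon75)).
The other lineage descending from that same node — the sister group — is (Taxon47,Taxon75); its 2 tips in alphabetical order are the answer.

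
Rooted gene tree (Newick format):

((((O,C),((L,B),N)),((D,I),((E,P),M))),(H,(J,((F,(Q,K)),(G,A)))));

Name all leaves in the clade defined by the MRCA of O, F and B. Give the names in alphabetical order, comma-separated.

A, B, C, D, E, F, G, H, I, J, K, L, M, N, O, P, Q

Tracing O: it sits inside (O,C).
Tracing F: it sits inside (F,(Q,K)).
Tracing B: it sits inside (L,B).
The smallest clade enclosing all 3 is the whole tree (their MRCA is the root), so the answer is all 17 tips in alphabetical order.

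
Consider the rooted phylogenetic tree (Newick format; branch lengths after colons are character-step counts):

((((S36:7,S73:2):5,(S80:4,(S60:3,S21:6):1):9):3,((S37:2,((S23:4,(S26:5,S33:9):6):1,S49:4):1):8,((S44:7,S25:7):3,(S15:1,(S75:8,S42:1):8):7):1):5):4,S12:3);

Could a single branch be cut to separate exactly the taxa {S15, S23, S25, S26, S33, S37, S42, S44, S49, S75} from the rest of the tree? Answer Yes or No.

The most recent common ancestor of these taxa subtends ((S37,((S23,(S26,S33)),S49)),((S44,S25),(S15,(S75,S42)))).
That clade has exactly 10 tips — every listed taxon and nothing else — so the group is monophyletic.

Yes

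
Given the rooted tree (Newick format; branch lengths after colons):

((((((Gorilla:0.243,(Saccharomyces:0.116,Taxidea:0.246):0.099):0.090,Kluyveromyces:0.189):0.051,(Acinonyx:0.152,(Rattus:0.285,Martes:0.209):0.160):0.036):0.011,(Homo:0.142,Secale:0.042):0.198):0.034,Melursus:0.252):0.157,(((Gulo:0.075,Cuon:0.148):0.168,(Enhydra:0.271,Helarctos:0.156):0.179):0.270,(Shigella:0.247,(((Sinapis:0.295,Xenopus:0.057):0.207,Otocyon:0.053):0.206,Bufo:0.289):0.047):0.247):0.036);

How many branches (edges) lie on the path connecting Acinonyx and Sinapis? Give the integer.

11

The MRCA of Acinonyx and Sinapis is the root of the tree.
From Acinonyx up to that node: 5 branches. From Sinapis up to the same node: 6 branches. Total: 5 + 6 = 11.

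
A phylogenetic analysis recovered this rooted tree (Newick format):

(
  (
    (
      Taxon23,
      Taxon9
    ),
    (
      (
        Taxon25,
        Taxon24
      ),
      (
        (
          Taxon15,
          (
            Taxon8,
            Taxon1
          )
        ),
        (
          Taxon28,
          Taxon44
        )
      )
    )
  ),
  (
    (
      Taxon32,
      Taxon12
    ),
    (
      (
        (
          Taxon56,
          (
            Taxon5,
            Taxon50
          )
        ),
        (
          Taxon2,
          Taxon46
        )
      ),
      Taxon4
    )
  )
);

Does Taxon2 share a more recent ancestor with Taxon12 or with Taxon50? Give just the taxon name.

The MRCA of Taxon2 and Taxon50 subtends ((Taxon56,(Taxon5,Taxon50)),(Taxon2,Taxon46)) (5 taxa).
The MRCA of Taxon2 and Taxon12 subtends ((Taxon32,Taxon12),(((Taxon56,(Taxon5,Taxon50)),(Taxon2,Taxon46)),Taxon4)) (8 taxa).
The first is nested inside the second, so Taxon2 shares a more recent common ancestor with Taxon50.

Taxon50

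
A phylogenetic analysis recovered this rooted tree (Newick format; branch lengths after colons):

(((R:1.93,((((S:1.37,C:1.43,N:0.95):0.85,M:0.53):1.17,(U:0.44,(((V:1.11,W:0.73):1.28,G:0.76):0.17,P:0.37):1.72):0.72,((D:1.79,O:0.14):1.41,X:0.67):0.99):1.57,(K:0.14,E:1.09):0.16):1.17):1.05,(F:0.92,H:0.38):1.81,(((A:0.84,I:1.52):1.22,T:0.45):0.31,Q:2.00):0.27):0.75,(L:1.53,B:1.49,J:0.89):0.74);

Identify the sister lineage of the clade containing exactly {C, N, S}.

M

The clade containing exactly {C, N, S} attaches to the tree at the node subtending ((S,C,N),M).
The other lineage descending from that same node — the sister group — is the single tip M.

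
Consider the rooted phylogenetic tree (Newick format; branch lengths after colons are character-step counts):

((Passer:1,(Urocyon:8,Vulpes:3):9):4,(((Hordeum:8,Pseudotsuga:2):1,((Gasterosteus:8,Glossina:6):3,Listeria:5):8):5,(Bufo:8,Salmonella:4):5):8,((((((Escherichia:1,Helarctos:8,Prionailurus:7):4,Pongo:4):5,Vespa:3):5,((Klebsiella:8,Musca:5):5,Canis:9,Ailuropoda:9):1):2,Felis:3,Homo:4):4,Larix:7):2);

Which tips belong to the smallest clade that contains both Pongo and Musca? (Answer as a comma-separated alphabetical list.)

Ailuropoda, Canis, Escherichia, Helarctos, Klebsiella, Musca, Pongo, Prionailurus, Vespa

Tracing Pongo: it sits inside ((Escherichia,Helarctos,Prionailurus),Pongo).
Tracing Musca: it sits inside (Klebsiella,Musca).
The smallest clade enclosing both is ((((Escherichia,Helarctos,Prionailurus),Pongo),Vespa),((Klebsiella,Musca),Canis,Ailuropoda)); the answer is its 9 terminal taxa in alphabetical order.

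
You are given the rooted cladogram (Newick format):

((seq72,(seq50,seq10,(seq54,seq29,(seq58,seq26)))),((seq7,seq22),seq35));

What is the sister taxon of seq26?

seq26 attaches to the tree at the node subtending (seq58,seq26).
The other lineage descending from that same node — the sister group — is the single tip seq58.

seq58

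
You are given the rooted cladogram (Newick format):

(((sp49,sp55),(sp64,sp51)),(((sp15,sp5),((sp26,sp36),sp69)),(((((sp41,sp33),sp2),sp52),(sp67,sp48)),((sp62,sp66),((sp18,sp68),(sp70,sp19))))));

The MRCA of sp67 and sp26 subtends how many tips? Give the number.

17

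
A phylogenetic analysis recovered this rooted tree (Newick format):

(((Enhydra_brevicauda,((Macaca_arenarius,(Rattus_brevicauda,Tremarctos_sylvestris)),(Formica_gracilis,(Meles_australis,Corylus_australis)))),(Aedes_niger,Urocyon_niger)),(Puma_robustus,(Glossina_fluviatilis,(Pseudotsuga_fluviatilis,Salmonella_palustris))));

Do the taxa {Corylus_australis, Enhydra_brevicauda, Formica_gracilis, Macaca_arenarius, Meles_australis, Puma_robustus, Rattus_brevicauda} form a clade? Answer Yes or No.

No

The MRCA of the listed taxa is the root, so the smallest clade containing them is the whole tree.
That clade also contains Aedes_niger, Glossina_fluviatilis, Pseudotsuga_fluviatilis, Salmonella_palustris, Tremarctos_sylvestris, Urocyon_niger, which are not in the proposed group, so the group is not monophyletic.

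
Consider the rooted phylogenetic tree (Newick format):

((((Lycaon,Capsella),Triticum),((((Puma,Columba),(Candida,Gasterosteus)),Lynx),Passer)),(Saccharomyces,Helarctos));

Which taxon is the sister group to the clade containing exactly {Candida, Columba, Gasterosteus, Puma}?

Lynx

The clade containing exactly {Candida, Columba, Gasterosteus, Puma} attaches to the tree at the node subtending (((Puma,Columba),(Candida,Gasterosteus)),Lynx).
The other lineage descending from that same node — the sister group — is the single tip Lynx.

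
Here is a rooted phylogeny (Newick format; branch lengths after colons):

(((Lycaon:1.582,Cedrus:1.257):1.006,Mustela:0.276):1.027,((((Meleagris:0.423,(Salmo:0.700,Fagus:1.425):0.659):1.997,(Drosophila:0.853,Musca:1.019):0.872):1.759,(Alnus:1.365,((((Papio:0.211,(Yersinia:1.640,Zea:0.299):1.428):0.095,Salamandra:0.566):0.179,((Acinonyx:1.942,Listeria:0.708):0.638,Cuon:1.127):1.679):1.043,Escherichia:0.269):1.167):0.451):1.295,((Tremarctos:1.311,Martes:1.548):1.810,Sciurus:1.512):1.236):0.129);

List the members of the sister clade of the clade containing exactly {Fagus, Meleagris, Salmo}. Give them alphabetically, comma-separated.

The clade containing exactly {Fagus, Meleagris, Salmo} attaches to the tree at the node subtending ((Meleagris,(Salmo,Fagus)),(Drosophila,Musca)).
The other lineage descending from that same node — the sister group — is (Drosophila,Musca); its 2 tips in alphabetical order are the answer.

Drosophila, Musca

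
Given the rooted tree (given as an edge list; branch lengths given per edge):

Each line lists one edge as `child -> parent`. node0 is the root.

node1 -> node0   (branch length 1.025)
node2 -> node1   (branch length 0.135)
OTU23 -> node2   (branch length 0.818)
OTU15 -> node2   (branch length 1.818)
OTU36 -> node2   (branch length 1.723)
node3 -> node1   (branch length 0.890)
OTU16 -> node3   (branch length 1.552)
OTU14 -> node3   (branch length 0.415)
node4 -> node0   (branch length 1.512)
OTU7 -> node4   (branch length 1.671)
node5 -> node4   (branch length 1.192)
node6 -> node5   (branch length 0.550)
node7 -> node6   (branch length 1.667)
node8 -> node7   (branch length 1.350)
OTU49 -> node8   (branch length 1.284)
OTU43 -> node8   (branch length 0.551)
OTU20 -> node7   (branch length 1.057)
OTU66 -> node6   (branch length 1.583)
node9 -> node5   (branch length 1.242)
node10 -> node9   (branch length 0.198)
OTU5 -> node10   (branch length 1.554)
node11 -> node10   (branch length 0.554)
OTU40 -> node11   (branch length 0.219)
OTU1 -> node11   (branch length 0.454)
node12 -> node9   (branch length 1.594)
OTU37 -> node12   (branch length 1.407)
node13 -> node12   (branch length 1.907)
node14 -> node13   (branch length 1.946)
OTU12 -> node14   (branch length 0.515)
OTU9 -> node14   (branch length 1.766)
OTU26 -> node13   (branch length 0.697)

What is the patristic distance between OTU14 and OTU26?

10.474

The path runs OTU14 → … → MRCA → … → OTU26; the MRCA is the root of the tree.
Branch lengths along that path: 0.415 + 0.890 + 1.025 + 1.512 + 1.192 + 1.242 + 1.594 + 1.907 + 0.697 = 10.474.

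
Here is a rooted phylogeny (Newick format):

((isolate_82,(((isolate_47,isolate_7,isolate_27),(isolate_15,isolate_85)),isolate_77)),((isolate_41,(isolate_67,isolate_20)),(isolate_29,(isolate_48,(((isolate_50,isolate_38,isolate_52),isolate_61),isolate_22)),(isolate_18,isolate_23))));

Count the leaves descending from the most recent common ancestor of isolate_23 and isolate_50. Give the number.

9

The MRCA of isolate_23 and isolate_50 is the node subtending (isolate_29,(isolate_48,(((isolate_50,isolate_38,isolate_52),isolate_61),isolate_22)),(isolate_18,isolate_23)).
That clade contains 9 terminal taxa: isolate_18, isolate_22, isolate_23, isolate_29, isolate_38, isolate_48, isolate_50, isolate_52, isolate_61.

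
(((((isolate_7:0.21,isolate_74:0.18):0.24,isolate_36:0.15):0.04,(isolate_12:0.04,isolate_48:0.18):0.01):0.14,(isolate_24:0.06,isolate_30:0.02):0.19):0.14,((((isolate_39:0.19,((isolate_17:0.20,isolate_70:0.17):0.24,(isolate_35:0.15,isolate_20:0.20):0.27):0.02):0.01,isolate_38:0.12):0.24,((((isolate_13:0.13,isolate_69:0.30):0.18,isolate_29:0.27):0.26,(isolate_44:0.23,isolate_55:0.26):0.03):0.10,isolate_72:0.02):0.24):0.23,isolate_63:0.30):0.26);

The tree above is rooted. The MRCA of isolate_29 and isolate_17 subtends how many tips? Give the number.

12

The MRCA of isolate_29 and isolate_17 is the node subtending (((isolate_39,((isolate_17,isolate_70),(isolate_35,isolate_20))),isolate_38),((((isolate_13,isolate_69),isolate_29),(isolate_44,isolate_55)),isolate_72)).
That clade contains 12 terminal taxa: isolate_13, isolate_17, isolate_20, isolate_29, isolate_35, isolate_38, isolate_39, isolate_44, isolate_55, isolate_69, isolate_70, isolate_72.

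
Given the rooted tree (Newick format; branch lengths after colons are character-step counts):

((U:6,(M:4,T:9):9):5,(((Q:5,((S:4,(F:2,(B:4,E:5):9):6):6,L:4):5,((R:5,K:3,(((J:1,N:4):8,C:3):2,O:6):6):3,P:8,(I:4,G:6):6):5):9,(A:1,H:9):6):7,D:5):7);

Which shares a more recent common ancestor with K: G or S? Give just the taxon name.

G

The MRCA of K and G subtends ((R,K,(((J,N),C),O)),P,(I,G)) (9 taxa).
The MRCA of K and S subtends (Q,((S,(F,(B,E))),L),((R,K,(((J,N),C),O)),P,(I,G))) (15 taxa).
The first is nested inside the second, so K shares a more recent common ancestor with G.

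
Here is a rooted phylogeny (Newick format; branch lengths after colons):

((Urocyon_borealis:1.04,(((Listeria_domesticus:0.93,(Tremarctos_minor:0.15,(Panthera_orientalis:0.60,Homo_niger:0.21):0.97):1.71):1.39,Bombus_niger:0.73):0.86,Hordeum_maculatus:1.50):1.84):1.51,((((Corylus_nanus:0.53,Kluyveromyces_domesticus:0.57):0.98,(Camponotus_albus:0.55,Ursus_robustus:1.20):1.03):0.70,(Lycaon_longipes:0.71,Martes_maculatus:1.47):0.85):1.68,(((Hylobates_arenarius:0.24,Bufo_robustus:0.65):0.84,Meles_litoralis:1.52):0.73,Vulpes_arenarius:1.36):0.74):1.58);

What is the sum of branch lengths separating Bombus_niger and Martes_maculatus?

The path runs Bombus_niger → … → MRCA → … → Martes_maculatus; the MRCA is the root of the tree.
Branch lengths along that path: 0.73 + 0.86 + 1.84 + 1.51 + 1.58 + 1.68 + 0.85 + 1.47 = 10.52.

10.52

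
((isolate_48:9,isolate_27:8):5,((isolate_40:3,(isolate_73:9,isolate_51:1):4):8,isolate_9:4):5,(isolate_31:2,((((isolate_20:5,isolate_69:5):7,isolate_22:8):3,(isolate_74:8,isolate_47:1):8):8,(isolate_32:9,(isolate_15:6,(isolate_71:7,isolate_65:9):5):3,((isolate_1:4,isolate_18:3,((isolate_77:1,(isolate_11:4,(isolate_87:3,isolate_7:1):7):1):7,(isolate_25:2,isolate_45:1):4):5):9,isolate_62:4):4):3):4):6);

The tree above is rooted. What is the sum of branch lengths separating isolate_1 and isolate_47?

The path runs isolate_1 → … → MRCA → … → isolate_47; the MRCA is the node subtending ((((isolate_20,isolate_69),isolate_22),(isolate_74,isolate_47)),(isolate_32,(isolate_15,(isolate_71,isolate_65)),((isolate_1,isolate_18,((isolate_77,(isolate_11,(isolate_87,isolate_7))),(isolate_25,isolate_45))),isolate_62))).
Branch lengths along that path: 4 + 9 + 4 + 3 + 8 + 8 + 1 = 37.

37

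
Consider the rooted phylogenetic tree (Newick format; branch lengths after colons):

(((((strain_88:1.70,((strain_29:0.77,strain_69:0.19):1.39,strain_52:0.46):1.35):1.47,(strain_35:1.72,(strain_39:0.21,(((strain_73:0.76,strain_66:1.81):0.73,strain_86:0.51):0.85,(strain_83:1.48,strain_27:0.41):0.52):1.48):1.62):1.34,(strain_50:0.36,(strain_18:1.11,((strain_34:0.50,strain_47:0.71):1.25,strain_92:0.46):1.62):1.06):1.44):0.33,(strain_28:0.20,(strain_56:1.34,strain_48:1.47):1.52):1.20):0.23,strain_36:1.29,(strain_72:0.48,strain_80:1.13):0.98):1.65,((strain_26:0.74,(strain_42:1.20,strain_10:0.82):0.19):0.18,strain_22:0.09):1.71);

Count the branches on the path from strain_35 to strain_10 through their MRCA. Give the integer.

9

The MRCA of strain_35 and strain_10 is the root of the tree.
From strain_35 up to that node: 5 branches. From strain_10 up to the same node: 4 branches. Total: 5 + 4 = 9.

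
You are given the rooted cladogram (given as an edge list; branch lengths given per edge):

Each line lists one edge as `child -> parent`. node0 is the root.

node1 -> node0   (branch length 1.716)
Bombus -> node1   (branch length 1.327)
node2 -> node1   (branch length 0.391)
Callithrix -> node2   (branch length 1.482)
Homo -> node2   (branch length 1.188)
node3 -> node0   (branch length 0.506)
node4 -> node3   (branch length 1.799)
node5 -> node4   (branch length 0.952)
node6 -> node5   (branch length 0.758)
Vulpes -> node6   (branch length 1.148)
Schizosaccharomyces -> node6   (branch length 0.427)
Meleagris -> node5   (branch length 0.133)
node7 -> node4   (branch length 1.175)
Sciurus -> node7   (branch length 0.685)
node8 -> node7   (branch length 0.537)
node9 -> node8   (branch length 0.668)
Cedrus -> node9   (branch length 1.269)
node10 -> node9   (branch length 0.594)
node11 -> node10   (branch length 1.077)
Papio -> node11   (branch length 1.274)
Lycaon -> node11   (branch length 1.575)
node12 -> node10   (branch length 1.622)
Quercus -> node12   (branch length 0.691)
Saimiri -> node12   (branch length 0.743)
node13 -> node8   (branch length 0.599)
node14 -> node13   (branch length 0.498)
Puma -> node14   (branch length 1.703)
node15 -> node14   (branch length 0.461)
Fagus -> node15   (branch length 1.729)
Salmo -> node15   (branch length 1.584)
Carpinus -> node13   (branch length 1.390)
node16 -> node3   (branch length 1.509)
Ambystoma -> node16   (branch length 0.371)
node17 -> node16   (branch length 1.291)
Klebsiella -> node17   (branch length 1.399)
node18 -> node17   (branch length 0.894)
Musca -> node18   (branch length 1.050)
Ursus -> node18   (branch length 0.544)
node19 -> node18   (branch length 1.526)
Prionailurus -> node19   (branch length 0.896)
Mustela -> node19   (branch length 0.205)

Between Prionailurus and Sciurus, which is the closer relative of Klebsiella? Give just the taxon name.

Prionailurus

The MRCA of Klebsiella and Prionailurus subtends (Klebsiella,(Musca,Ursus,(Prionailurus,Mustela))) (5 taxa).
The MRCA of Klebsiella and Sciurus subtends ((((Vulpes,Schizosaccharomyces),Meleagris),(Sciurus,((Cedrus,((Papio,Lycaon),(Quercus,Saimiri))),((Puma,(Fagus,Salmo)),Carpinus)))),(Ambystoma,(Klebsiella,(Musca,Ursus,(Prionailurus,Mustela))))) (19 taxa).
The first is nested inside the second, so Klebsiella shares a more recent common ancestor with Prionailurus.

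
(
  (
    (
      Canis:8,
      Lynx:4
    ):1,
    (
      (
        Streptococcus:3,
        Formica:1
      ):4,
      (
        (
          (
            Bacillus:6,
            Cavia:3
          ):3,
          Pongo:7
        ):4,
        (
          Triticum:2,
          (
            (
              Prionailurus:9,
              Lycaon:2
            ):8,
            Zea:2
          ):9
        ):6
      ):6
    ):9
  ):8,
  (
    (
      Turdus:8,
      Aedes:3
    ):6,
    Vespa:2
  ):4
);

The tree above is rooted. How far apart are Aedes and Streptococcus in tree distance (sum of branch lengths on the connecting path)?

The path runs Aedes → … → MRCA → … → Streptococcus; the MRCA is the root of the tree.
Branch lengths along that path: 3 + 6 + 4 + 8 + 9 + 4 + 3 = 37.

37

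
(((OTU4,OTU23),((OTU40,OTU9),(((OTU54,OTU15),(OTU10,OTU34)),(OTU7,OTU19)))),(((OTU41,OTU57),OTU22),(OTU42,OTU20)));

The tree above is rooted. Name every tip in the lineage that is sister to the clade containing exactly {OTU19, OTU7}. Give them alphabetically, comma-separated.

OTU10, OTU15, OTU34, OTU54

The clade containing exactly {OTU19, OTU7} attaches to the tree at the node subtending (((OTU54,OTU15),(OTU10,OTU34)),(OTU7,OTU19)).
The other lineage descending from that same node — the sister group — is ((OTU54,OTU15),(OTU10,OTU34)); its 4 tips in alphabetical order are the answer.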